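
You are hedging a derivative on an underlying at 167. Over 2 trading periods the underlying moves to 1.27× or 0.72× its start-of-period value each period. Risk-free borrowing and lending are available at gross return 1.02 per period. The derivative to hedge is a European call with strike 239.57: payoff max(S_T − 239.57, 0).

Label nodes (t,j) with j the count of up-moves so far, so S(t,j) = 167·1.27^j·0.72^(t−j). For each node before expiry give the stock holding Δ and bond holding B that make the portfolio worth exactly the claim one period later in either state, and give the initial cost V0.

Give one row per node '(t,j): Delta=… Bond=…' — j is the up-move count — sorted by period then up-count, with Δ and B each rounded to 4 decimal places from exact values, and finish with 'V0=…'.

Risk-neutral probability p* = (R−d)/(u−d) = (1.02−0.72)/(1.27−0.72) = 0.5455.
Payoff layer (t=2): V(2,0)=0.0000, V(2,1)=0.0000, V(2,2)=29.7843
  t=1,j=0: stock 120.2400 → up 152.7048 (V=0.0000), down 86.5728 (V=0.0000). Price 0.0000; hedge Δ=0.0000, bond B=0.0000.
  t=1,j=1: stock 212.0900 → up 269.3543 (V=29.7843), down 152.7048 (V=0.0000). Price 15.9274; hedge Δ=0.2553, bond B=-38.2258.
  t=0,j=0: stock 167.0000 → up 212.0900 (V=15.9274), down 120.2400 (V=0.0000). Price 8.5173; hedge Δ=0.1734, bond B=-20.4416.
Self-financing check: at every node Δ·S+B equals the discounted successor values.

(0,0): Delta=0.1734 Bond=-20.4416
(1,0): Delta=0.0000 Bond=0.0000
(1,1): Delta=0.2553 Bond=-38.2258
V0=8.5173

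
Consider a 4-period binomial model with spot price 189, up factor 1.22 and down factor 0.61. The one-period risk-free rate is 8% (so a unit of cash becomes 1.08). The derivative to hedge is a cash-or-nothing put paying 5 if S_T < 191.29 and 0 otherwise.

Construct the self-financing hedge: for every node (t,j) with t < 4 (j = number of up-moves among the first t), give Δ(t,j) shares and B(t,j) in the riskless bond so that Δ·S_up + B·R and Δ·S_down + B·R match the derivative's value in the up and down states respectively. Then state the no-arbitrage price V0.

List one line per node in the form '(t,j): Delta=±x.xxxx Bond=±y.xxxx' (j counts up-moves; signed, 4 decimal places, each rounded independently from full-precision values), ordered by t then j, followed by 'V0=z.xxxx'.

(0,0): Delta=-0.0141 Bond=3.4963
(1,0): Delta=-0.0362 Bond=6.3255
(1,1): Delta=-0.0108 Bond=3.0166
(2,0): Delta=0.0000 Bond=4.2867
(2,1): Delta=-0.0416 Bond=7.5896
(2,2): Delta=-0.0062 Bond=1.9677
(3,0): Delta=0.0000 Bond=4.6296
(3,1): Delta=0.0000 Bond=4.6296
(3,2): Delta=-0.0478 Bond=9.2593
(3,3): Delta=0.0000 Bond=0.0000
V0=0.8367

The replicating-portfolio and risk-neutral prices coincide; use p* = (1.08−0.61)/(1.22−0.61) = 0.7705 for the latter.
Terminal payoffs: V(4,0)=5.0000, V(4,1)=5.0000, V(4,2)=5.0000, V(4,3)=0.0000, V(4,4)=0.0000
Node (3,0) S=42.8994: V=(p*·5.0000+(1−p*)·5.0000)/1.08=4.6296; Δ=(5.0000−5.0000)/(52.3373−26.1686)=0.0000; B=V−Δ·S=4.6296
Node (3,1) S=85.7988: V=(p*·5.0000+(1−p*)·5.0000)/1.08=4.6296; Δ=(5.0000−5.0000)/(104.6746−52.3373)=0.0000; B=V−Δ·S=4.6296
Node (3,2) S=171.5976: V=(p*·0.0000+(1−p*)·5.0000)/1.08=1.0625; Δ=(0.0000−5.0000)/(209.3491−104.6746)=-0.0478; B=V−Δ·S=9.2593
Node (3,3) S=343.1953: V=(p*·0.0000+(1−p*)·0.0000)/1.08=0.0000; Δ=(0.0000−0.0000)/(418.6982−209.3491)=0.0000; B=V−Δ·S=0.0000
Node (2,0) S=70.3269: V=(p*·4.6296+(1−p*)·4.6296)/1.08=4.2867; Δ=(4.6296−4.6296)/(85.7988−42.8994)=0.0000; B=V−Δ·S=4.2867
Node (2,1) S=140.6538: V=(p*·1.0625+(1−p*)·4.6296)/1.08=1.7419; Δ=(1.0625−4.6296)/(171.5976−85.7988)=-0.0416; B=V−Δ·S=7.5896
Node (2,2) S=281.3076: V=(p*·0.0000+(1−p*)·1.0625)/1.08=0.2258; Δ=(0.0000−1.0625)/(343.1953−171.5976)=-0.0062; B=V−Δ·S=1.9677
Node (1,0) S=115.2900: V=(p*·1.7419+(1−p*)·4.2867)/1.08=2.1536; Δ=(1.7419−4.2867)/(140.6538−70.3269)=-0.0362; B=V−Δ·S=6.3255
Node (1,1) S=230.5800: V=(p*·0.2258+(1−p*)·1.7419)/1.08=0.5312; Δ=(0.2258−1.7419)/(281.3076−140.6538)=-0.0108; B=V−Δ·S=3.0166
Node (0,0) S=189.0000: V=(p*·0.5312+(1−p*)·2.1536)/1.08=0.8367; Δ=(0.5312−2.1536)/(230.5800−115.2900)=-0.0141; B=V−Δ·S=3.4963
Root portfolio cost Δ·189+B reproduces V0=0.8367.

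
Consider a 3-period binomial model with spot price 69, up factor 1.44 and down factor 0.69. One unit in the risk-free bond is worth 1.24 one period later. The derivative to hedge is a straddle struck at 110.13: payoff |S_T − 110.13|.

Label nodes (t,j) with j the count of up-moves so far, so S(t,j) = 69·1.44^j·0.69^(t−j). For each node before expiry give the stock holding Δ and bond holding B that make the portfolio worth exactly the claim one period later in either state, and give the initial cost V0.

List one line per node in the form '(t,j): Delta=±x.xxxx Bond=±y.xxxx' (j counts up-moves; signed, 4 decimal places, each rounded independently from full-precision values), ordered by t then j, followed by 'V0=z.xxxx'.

Risk-neutral probability p* = (R−d)/(u−d) = (1.24−0.69)/(1.44−0.69) = 0.7333.
Terminal values V(3,·): V(3,0)=87.4629, V(3,1)=62.8247, V(3,2)=11.4059, V(3,3)=95.9029
(2,0): S=32.8509. Δ = (V_up−V_dn)/(S_up−S_dn) = (62.8247−87.4629)/(47.3053−22.6671) = -1.0000. V = [p*·62.8247 + (1−p*)·87.4629]/1.24 = 55.9636. B = V − Δ·S = 88.8145.
(2,1): S=68.5584. Δ = (V_up−V_dn)/(S_up−S_dn) = (11.4059−62.8247)/(98.7241−47.3053) = -1.0000. V = [p*·11.4059 + (1−p*)·62.8247]/1.24 = 20.2561. B = V − Δ·S = 88.8145.
(2,2): S=143.0784. Δ = (V_up−V_dn)/(S_up−S_dn) = (95.9029−11.4059)/(206.0329−98.7241) = 0.7874. V = [p*·95.9029 + (1−p*)·11.4059]/1.24 = 59.1696. B = V − Δ·S = -53.4930.
(1,0): S=47.6100. Δ = (V_up−V_dn)/(S_up−S_dn) = (20.2561−55.9636)/(68.5584−32.8509) = -1.0000. V = [p*·20.2561 + (1−p*)·55.9636]/1.24 = 24.0146. B = V − Δ·S = 71.6246.
(1,1): S=99.3600. Δ = (V_up−V_dn)/(S_up−S_dn) = (59.1696−20.2561)/(143.0784−68.5584) = 0.5222. V = [p*·59.1696 + (1−p*)·20.2561]/1.24 = 39.3490. B = V − Δ·S = -12.5358.
(0,0): S=69.0000. Δ = (V_up−V_dn)/(S_up−S_dn) = (39.3490−24.0146)/(99.3600−47.6100) = 0.2963. V = [p*·39.3490 + (1−p*)·24.0146]/1.24 = 28.4353. B = V − Δ·S = 7.9895.
Self-financing check: at every node Δ·S+B equals the discounted successor values.

(0,0): Delta=0.2963 Bond=7.9895
(1,0): Delta=-1.0000 Bond=71.6246
(1,1): Delta=0.5222 Bond=-12.5358
(2,0): Delta=-1.0000 Bond=88.8145
(2,1): Delta=-1.0000 Bond=88.8145
(2,2): Delta=0.7874 Bond=-53.4930
V0=28.4353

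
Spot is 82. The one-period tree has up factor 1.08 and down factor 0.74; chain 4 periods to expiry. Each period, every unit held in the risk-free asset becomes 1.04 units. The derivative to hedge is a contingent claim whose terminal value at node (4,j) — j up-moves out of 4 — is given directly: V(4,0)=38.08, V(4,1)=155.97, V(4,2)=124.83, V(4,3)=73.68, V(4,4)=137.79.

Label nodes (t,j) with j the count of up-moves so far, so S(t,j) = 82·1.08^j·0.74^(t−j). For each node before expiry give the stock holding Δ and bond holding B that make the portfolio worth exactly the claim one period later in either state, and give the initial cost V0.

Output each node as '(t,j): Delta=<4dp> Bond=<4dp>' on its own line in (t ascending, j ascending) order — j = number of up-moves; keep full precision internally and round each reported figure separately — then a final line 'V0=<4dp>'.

Risk-neutral probability p* = (R−d)/(u−d) = (1.04−0.74)/(1.08−0.74) = 0.8824.
Terminal values V(4,·): V(4,0)=38.0800, V(4,1)=155.9700, V(4,2)=124.8300, V(4,3)=73.6800, V(4,4)=137.7900
(3,0): S=33.2284. Δ = (V_up−V_dn)/(S_up−S_dn) = (155.9700−38.0800)/(35.8866−24.5890) = 10.4349. V = [p*·155.9700 + (1−p*)·38.0800]/1.04 = 136.6352. B = V − Δ·S = -210.1001.
(3,1): S=48.4955. Δ = (V_up−V_dn)/(S_up−S_dn) = (124.8300−155.9700)/(52.3751−35.8866) = -1.8886. V = [p*·124.8300 + (1−p*)·155.9700]/1.04 = 123.5515. B = V − Δ·S = 215.1397.
(3,2): S=70.7772. Δ = (V_up−V_dn)/(S_up−S_dn) = (73.6800−124.8300)/(76.4393−52.3751) = -2.1256. V = [p*·73.6800 + (1−p*)·124.8300]/1.04 = 76.6324. B = V − Δ·S = 227.0735.
(3,3): S=103.2964. Δ = (V_up−V_dn)/(S_up−S_dn) = (137.7900−73.6800)/(111.5601−76.4393) = 1.8254. V = [p*·137.7900 + (1−p*)·73.6800]/1.04 = 125.2381. B = V − Δ·S = -63.3207.
(2,0): S=44.9032. Δ = (V_up−V_dn)/(S_up−S_dn) = (123.5515−136.6352)/(48.4955−33.2284) = -0.8570. V = [p*·123.5515 + (1−p*)·136.6352]/1.04 = 120.2795. B = V − Δ·S = 158.7610.
(2,1): S=65.5344. Δ = (V_up−V_dn)/(S_up−S_dn) = (76.6324−123.5515)/(70.7772−48.4955) = -2.1057. V = [p*·76.6324 + (1−p*)·123.5515]/1.04 = 78.9925. B = V − Δ·S = 216.9900.
(2,2): S=95.6448. Δ = (V_up−V_dn)/(S_up−S_dn) = (125.2381−76.6324)/(103.2964−70.7772) = 1.4947. V = [p*·125.2381 + (1−p*)·76.6324]/1.04 = 114.9229. B = V − Δ·S = -28.0353.
(1,0): S=60.6800. Δ = (V_up−V_dn)/(S_up−S_dn) = (78.9925−120.2795)/(65.5344−44.9032) = -2.0012. V = [p*·78.9925 + (1−p*)·120.2795]/1.04 = 80.6248. B = V − Δ·S = 202.0572.
(1,1): S=88.5600. Δ = (V_up−V_dn)/(S_up−S_dn) = (114.9229−78.9925)/(95.6448−65.5344) = 1.1933. V = [p*·114.9229 + (1−p*)·78.9925]/1.04 = 106.4383. B = V − Δ·S = 0.7608.
(0,0): S=82.0000. Δ = (V_up−V_dn)/(S_up−S_dn) = (106.4383−80.6248)/(88.5600−60.6800) = 0.9259. V = [p*·106.4383 + (1−p*)·80.6248]/1.04 = 99.4244. B = V − Δ·S = 23.5026.
Root portfolio cost Δ·82+B reproduces V0=99.4244.

(0,0): Delta=0.9259 Bond=23.5026
(1,0): Delta=-2.0012 Bond=202.0572
(1,1): Delta=1.1933 Bond=0.7608
(2,0): Delta=-0.8570 Bond=158.7610
(2,1): Delta=-2.1057 Bond=216.9900
(2,2): Delta=1.4947 Bond=-28.0353
(3,0): Delta=10.4349 Bond=-210.1001
(3,1): Delta=-1.8886 Bond=215.1397
(3,2): Delta=-2.1256 Bond=227.0735
(3,3): Delta=1.8254 Bond=-63.3207
V0=99.4244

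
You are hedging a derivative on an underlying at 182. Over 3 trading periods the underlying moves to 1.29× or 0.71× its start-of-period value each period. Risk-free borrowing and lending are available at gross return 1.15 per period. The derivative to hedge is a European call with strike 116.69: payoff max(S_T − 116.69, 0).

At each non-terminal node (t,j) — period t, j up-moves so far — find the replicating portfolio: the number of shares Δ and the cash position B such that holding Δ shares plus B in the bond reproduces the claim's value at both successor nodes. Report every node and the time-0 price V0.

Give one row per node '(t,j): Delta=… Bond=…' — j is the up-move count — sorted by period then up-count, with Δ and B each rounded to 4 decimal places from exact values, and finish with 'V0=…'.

(0,0): Delta=0.9785 Bond=-72.3332
(1,0): Delta=0.8556 Bond=-67.3079
(1,1): Delta=1.0000 Bond=-88.2344
(2,0): Delta=0.0312 Bond=-1.7698
(2,1): Delta=1.0000 Bond=-101.4696
(2,2): Delta=1.0000 Bond=-101.4696
V0=105.7511

Since d<R<u, set p* = (R−d)/(u−d) = 0.7586; price each node as the discounted p*-expectation of its children.
Terminal values V(3,·): V(3,0)=0.0000, V(3,1)=1.6626, V(3,2)=98.3450, V(3,3)=274.0074
(2,0): S=91.7462. Δ = (V_up−V_dn)/(S_up−S_dn) = (1.6626−0.0000)/(118.3526−65.1398) = 0.0312. V = [p*·1.6626 + (1−p*)·0.0000]/1.15 = 1.0968. B = V − Δ·S = -1.7698.
(2,1): S=166.6938. Δ = (V_up−V_dn)/(S_up−S_dn) = (98.3450−1.6626)/(215.0350−118.3526) = 1.0000. V = [p*·98.3450 + (1−p*)·1.6626]/1.15 = 65.2242. B = V − Δ·S = -101.4696.
(2,2): S=302.8662. Δ = (V_up−V_dn)/(S_up−S_dn) = (274.0074−98.3450)/(390.6974−215.0350) = 1.0000. V = [p*·274.0074 + (1−p*)·98.3450]/1.15 = 201.3966. B = V − Δ·S = -101.4696.
(1,0): S=129.2200. Δ = (V_up−V_dn)/(S_up−S_dn) = (65.2242−1.0968)/(166.6938−91.7462) = 0.8556. V = [p*·65.2242 + (1−p*)·1.0968]/1.15 = 43.2567. B = V − Δ·S = -67.3079.
(1,1): S=234.7800. Δ = (V_up−V_dn)/(S_up−S_dn) = (201.3966−65.2242)/(302.8662−166.6938) = 1.0000. V = [p*·201.3966 + (1−p*)·65.2242]/1.15 = 146.5456. B = V − Δ·S = -88.2344.
(0,0): S=182.0000. Δ = (V_up−V_dn)/(S_up−S_dn) = (146.5456−43.2567)/(234.7800−129.2200) = 0.9785. V = [p*·146.5456 + (1−p*)·43.2567]/1.15 = 105.7511. B = V − Δ·S = -72.3332.
Check: Δ(0,0)·S0 + B(0,0) = 105.7511 = V0.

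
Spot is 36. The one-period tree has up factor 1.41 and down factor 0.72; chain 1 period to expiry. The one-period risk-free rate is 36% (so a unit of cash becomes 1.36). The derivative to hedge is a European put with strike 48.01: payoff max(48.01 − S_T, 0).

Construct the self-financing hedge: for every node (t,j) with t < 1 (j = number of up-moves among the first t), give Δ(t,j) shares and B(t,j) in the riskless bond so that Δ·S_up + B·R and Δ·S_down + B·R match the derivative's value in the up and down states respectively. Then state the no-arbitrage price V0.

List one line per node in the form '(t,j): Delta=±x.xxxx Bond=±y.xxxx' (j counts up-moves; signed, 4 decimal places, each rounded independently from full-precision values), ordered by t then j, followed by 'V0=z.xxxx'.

Since d<R<u, set p* = (R−d)/(u−d) = 0.9275; price each node as the discounted p*-expectation of its children.
Terminal values V(1,·): V(1,0)=22.0900, V(1,1)=0.0000
  t=0,j=0: stock 36.0000 → up 50.7600 (V=0.0000), down 25.9200 (V=22.0900). Price 1.1770; hedge Δ=-0.8893, bond B=33.1915.
Root portfolio cost Δ·36+B reproduces V0=1.1770.

(0,0): Delta=-0.8893 Bond=33.1915
V0=1.1770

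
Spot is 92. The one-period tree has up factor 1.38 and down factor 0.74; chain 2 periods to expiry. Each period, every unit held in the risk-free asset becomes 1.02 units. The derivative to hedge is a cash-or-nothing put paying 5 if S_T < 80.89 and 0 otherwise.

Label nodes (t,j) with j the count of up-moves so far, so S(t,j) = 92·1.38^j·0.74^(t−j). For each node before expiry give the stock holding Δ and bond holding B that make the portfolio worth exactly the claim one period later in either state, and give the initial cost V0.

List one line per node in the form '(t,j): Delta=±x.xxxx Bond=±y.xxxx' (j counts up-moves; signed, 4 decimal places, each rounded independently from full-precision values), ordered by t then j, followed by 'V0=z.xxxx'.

(0,0): Delta=-0.0468 Bond=5.8290
(1,0): Delta=-0.1148 Bond=10.5699
(1,1): Delta=0.0000 Bond=0.0000
V0=1.5206

Risk-neutral probability p* = (R−d)/(u−d) = (1.02−0.74)/(1.38−0.74) = 0.4375.
At expiry t=2: V(2,0)=5.0000, V(2,1)=0.0000, V(2,2)=0.0000
(1,0): S=68.0800. Δ = (V_up−V_dn)/(S_up−S_dn) = (0.0000−5.0000)/(93.9504−50.3792) = -0.1148. V = [p*·0.0000 + (1−p*)·5.0000]/1.02 = 2.7574. B = V − Δ·S = 10.5699.
(1,1): S=126.9600. Δ = (V_up−V_dn)/(S_up−S_dn) = (0.0000−0.0000)/(175.2048−93.9504) = 0.0000. V = [p*·0.0000 + (1−p*)·0.0000]/1.02 = 0.0000. B = V − Δ·S = 0.0000.
(0,0): S=92.0000. Δ = (V_up−V_dn)/(S_up−S_dn) = (0.0000−2.7574)/(126.9600−68.0800) = -0.0468. V = [p*·0.0000 + (1−p*)·2.7574]/1.02 = 1.5206. B = V − Δ·S = 5.8290.
Root portfolio cost Δ·92+B reproduces V0=1.5206.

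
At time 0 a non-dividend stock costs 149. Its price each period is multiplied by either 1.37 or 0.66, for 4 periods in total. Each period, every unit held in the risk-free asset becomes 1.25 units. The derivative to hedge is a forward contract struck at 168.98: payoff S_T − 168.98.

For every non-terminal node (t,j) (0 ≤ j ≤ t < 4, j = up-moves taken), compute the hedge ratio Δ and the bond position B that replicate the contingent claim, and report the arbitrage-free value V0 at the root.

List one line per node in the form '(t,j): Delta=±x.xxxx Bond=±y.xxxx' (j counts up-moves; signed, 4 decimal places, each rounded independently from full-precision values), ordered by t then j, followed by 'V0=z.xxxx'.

(0,0): Delta=1.0000 Bond=-69.2142
(1,0): Delta=1.0000 Bond=-86.5178
(1,1): Delta=1.0000 Bond=-86.5178
(2,0): Delta=1.0000 Bond=-108.1472
(2,1): Delta=1.0000 Bond=-108.1472
(2,2): Delta=1.0000 Bond=-108.1472
(3,0): Delta=1.0000 Bond=-135.1840
(3,1): Delta=1.0000 Bond=-135.1840
(3,2): Delta=1.0000 Bond=-135.1840
(3,3): Delta=1.0000 Bond=-135.1840
V0=79.7858

Under the risk-neutral measure, an up-move has probability p* = (R−d)/(u−d) = 0.8310 and values discount at R = 1.25.
At expiry t=4: V(4,0)=-140.7076, V(4,1)=-110.2934, V(4,2)=-47.1609, V(4,3)=83.8869, V(4,4)=355.9103
Node (3,0) S=42.8369: V=(p*·-110.2934+(1−p*)·-140.7076)/1.25=-92.3471; Δ=(-110.2934−-140.7076)/(58.6866−28.2724)=1.0000; B=V−Δ·S=-135.1840
Node (3,1) S=88.9190: V=(p*·-47.1609+(1−p*)·-110.2934)/1.25=-46.2650; Δ=(-47.1609−-110.2934)/(121.8191−58.6866)=1.0000; B=V−Δ·S=-135.1840
Node (3,2) S=184.5743: V=(p*·83.8869+(1−p*)·-47.1609)/1.25=49.3903; Δ=(83.8869−-47.1609)/(252.8669−121.8191)=1.0000; B=V−Δ·S=-135.1840
Node (3,3) S=383.1316: V=(p*·355.9103+(1−p*)·83.8869)/1.25=247.9476; Δ=(355.9103−83.8869)/(524.8903−252.8669)=1.0000; B=V−Δ·S=-135.1840
Node (2,0) S=64.9044: V=(p*·-46.2650+(1−p*)·-92.3471)/1.25=-43.2428; Δ=(-46.2650−-92.3471)/(88.9190−42.8369)=1.0000; B=V−Δ·S=-108.1472
Node (2,1) S=134.7258: V=(p*·49.3903+(1−p*)·-46.2650)/1.25=26.5786; Δ=(49.3903−-46.2650)/(184.5743−88.9190)=1.0000; B=V−Δ·S=-108.1472
Node (2,2) S=279.6581: V=(p*·247.9476+(1−p*)·49.3903)/1.25=171.5109; Δ=(247.9476−49.3903)/(383.1316−184.5743)=1.0000; B=V−Δ·S=-108.1472
Node (1,0) S=98.3400: V=(p*·26.5786+(1−p*)·-43.2428)/1.25=11.8222; Δ=(26.5786−-43.2428)/(134.7258−64.9044)=1.0000; B=V−Δ·S=-86.5178
Node (1,1) S=204.1300: V=(p*·171.5109+(1−p*)·26.5786)/1.25=117.6122; Δ=(171.5109−26.5786)/(279.6581−134.7258)=1.0000; B=V−Δ·S=-86.5178
Node (0,0) S=149.0000: V=(p*·117.6122+(1−p*)·11.8222)/1.25=79.7858; Δ=(117.6122−11.8222)/(204.1300−98.3400)=1.0000; B=V−Δ·S=-69.2142
The time-0 hedge costs 79.7858, which is the no-arbitrage price.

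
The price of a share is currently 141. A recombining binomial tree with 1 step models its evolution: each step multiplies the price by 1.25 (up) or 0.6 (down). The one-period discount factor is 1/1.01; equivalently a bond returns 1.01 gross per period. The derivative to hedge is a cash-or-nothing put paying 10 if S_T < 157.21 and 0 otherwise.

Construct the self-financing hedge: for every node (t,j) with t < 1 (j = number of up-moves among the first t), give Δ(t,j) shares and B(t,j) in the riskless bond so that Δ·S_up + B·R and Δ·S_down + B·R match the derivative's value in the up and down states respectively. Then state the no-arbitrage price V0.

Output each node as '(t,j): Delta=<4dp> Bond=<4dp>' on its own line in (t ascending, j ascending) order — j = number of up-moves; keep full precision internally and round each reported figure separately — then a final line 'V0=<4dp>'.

(0,0): Delta=-0.1091 Bond=19.0404
V0=3.6558

Risk-neutral probability p* = (R−d)/(u−d) = (1.01−0.6)/(1.25−0.6) = 0.6308.
Terminal values V(1,·): V(1,0)=10.0000, V(1,1)=0.0000
  t=0,j=0: stock 141.0000 → up 176.2500 (V=0.0000), down 84.6000 (V=10.0000). Price 3.6558; hedge Δ=-0.1091, bond B=19.0404.
The time-0 hedge costs 3.6558, which is the no-arbitrage price.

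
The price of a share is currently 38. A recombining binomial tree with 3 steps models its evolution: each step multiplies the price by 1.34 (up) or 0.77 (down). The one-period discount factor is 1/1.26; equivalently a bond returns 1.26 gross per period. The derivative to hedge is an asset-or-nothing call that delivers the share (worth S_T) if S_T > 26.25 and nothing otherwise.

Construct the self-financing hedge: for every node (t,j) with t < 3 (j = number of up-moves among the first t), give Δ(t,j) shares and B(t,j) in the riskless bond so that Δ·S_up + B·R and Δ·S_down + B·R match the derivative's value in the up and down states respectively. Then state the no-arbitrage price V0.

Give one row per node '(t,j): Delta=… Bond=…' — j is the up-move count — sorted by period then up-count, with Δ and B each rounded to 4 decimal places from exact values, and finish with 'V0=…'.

(0,0): Delta=1.0099 Bond=-0.4016
(1,0): Delta=1.1159 Bond=-3.6055
(1,1): Delta=1.0000 Bond=0.0000
(2,0): Delta=2.3509 Bond=-32.3679
(2,1): Delta=1.0000 Bond=0.0000
(2,2): Delta=1.0000 Bond=0.0000
V0=37.9760

Since d<R<u, set p* = (R−d)/(u−d) = 0.8596; price each node as the discounted p*-expectation of its children.
Terminal values V(3,·): V(3,0)=0.0000, V(3,1)=30.1905, V(3,2)=52.5393, V(3,3)=91.4320
(2,0): S=22.5302. Δ = (V_up−V_dn)/(S_up−S_dn) = (30.1905−0.0000)/(30.1905−17.3483) = 2.3509. V = [p*·30.1905 + (1−p*)·0.0000]/1.26 = 20.5978. B = V − Δ·S = -32.3679.
(2,1): S=39.2084. Δ = (V_up−V_dn)/(S_up−S_dn) = (52.5393−30.1905)/(52.5393−30.1905) = 1.0000. V = [p*·52.5393 + (1−p*)·30.1905]/1.26 = 39.2084. B = V − Δ·S = 0.0000.
(2,2): S=68.2328. Δ = (V_up−V_dn)/(S_up−S_dn) = (91.4320−52.5393)/(91.4320−52.5393) = 1.0000. V = [p*·91.4320 + (1−p*)·52.5393]/1.26 = 68.2328. B = V − Δ·S = 0.0000.
(1,0): S=29.2600. Δ = (V_up−V_dn)/(S_up−S_dn) = (39.2084−20.5978)/(39.2084−22.5302) = 1.1159. V = [p*·39.2084 + (1−p*)·20.5978]/1.26 = 29.0447. B = V − Δ·S = -3.6055.
(1,1): S=50.9200. Δ = (V_up−V_dn)/(S_up−S_dn) = (68.2328−39.2084)/(68.2328−39.2084) = 1.0000. V = [p*·68.2328 + (1−p*)·39.2084]/1.26 = 50.9200. B = V − Δ·S = 0.0000.
(0,0): S=38.0000. Δ = (V_up−V_dn)/(S_up−S_dn) = (50.9200−29.0447)/(50.9200−29.2600) = 1.0099. V = [p*·50.9200 + (1−p*)·29.0447]/1.26 = 37.9760. B = V − Δ·S = -0.4016.
Self-financing check: at every node Δ·S+B equals the discounted successor values.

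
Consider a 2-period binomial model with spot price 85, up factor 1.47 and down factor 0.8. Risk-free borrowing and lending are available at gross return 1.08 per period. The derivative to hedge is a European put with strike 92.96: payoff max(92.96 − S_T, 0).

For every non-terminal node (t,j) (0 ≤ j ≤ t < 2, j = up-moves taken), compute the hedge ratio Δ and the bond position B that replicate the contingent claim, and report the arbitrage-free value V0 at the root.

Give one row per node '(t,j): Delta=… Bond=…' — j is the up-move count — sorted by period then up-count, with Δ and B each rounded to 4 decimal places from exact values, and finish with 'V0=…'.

Under the risk-neutral measure, an up-move has probability p* = (R−d)/(u−d) = 0.4179 and values discount at R = 1.08.
At expiry t=2: V(2,0)=38.5600, V(2,1)=0.0000, V(2,2)=0.0000
(1,0): S=68.0000. Δ = (V_up−V_dn)/(S_up−S_dn) = (0.0000−38.5600)/(99.9600−54.4000) = -0.8464. V = [p*·0.0000 + (1−p*)·38.5600]/1.08 = 20.7828. B = V − Δ·S = 78.3350.
(1,1): S=124.9500. Δ = (V_up−V_dn)/(S_up−S_dn) = (0.0000−0.0000)/(183.6765−99.9600) = 0.0000. V = [p*·0.0000 + (1−p*)·0.0000]/1.08 = 0.0000. B = V − Δ·S = 0.0000.
(0,0): S=85.0000. Δ = (V_up−V_dn)/(S_up−S_dn) = (0.0000−20.7828)/(124.9500−68.0000) = -0.3649. V = [p*·0.0000 + (1−p*)·20.7828]/1.08 = 11.2013. B = V − Δ·S = 42.2204.
The time-0 hedge costs 11.2013, which is the no-arbitrage price.

(0,0): Delta=-0.3649 Bond=42.2204
(1,0): Delta=-0.8464 Bond=78.3350
(1,1): Delta=0.0000 Bond=0.0000
V0=11.2013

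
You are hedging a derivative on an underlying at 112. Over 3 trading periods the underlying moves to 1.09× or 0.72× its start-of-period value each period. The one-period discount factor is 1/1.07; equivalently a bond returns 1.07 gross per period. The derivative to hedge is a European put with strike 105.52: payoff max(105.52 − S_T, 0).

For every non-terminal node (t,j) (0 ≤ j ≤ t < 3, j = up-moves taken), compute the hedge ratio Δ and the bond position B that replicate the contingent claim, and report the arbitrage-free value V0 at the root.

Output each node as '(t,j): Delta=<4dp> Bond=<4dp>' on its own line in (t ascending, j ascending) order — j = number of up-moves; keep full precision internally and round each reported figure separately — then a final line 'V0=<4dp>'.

(0,0): Delta=-0.2546 Bond=29.9580
(1,0): Delta=-1.0000 Bond=92.1653
(1,1): Delta=-0.2264 Bond=28.6201
(2,0): Delta=-1.0000 Bond=98.6168
(2,1): Delta=-1.0000 Bond=98.6168
(2,2): Delta=-0.1973 Bond=26.7382
V0=1.4444

The replicating-portfolio and risk-neutral prices coincide; use p* = (1.07−0.72)/(1.09−0.72) = 0.9459 for the latter.
Terminal values V(3,·): V(3,0)=63.7162, V(3,1)=42.2337, V(3,2)=9.7116, V(3,3)=0.0000
(2,0): S=58.0608. Δ = (V_up−V_dn)/(S_up−S_dn) = (42.2337−63.7162)/(63.2863−41.8038) = -1.0000. V = [p*·42.2337 + (1−p*)·63.7162]/1.07 = 40.5560. B = V − Δ·S = 98.6168.
(2,1): S=87.8976. Δ = (V_up−V_dn)/(S_up−S_dn) = (9.7116−42.2337)/(95.8084−63.2863) = -1.0000. V = [p*·9.7116 + (1−p*)·42.2337]/1.07 = 10.7192. B = V − Δ·S = 98.6168.
(2,2): S=133.0672. Δ = (V_up−V_dn)/(S_up−S_dn) = (0.0000−9.7116)/(145.0432−95.8084) = -0.1973. V = [p*·0.0000 + (1−p*)·9.7116]/1.07 = 0.4906. B = V − Δ·S = 26.7382.
(1,0): S=80.6400. Δ = (V_up−V_dn)/(S_up−S_dn) = (10.7192−40.5560)/(87.8976−58.0608) = -1.0000. V = [p*·10.7192 + (1−p*)·40.5560]/1.07 = 11.5253. B = V − Δ·S = 92.1653.
(1,1): S=122.0800. Δ = (V_up−V_dn)/(S_up−S_dn) = (0.4906−10.7192)/(133.0672−87.8976) = -0.2264. V = [p*·0.4906 + (1−p*)·10.7192]/1.07 = 0.9752. B = V − Δ·S = 28.6201.
(0,0): S=112.0000. Δ = (V_up−V_dn)/(S_up−S_dn) = (0.9752−11.5253)/(122.0800−80.6400) = -0.2546. V = [p*·0.9752 + (1−p*)·11.5253]/1.07 = 1.4444. B = V − Δ·S = 29.9580.
Check: Δ(0,0)·S0 + B(0,0) = 1.4444 = V0.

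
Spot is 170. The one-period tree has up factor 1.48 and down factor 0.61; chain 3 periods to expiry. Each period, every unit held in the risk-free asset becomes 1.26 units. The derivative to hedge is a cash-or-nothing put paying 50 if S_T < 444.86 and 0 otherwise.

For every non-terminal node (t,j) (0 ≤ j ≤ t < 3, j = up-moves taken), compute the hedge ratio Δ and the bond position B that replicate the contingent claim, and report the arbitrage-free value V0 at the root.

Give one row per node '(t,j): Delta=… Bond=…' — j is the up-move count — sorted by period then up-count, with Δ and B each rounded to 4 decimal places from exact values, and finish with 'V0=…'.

Risk-neutral probability p* = (R−d)/(u−d) = (1.26−0.61)/(1.48−0.61) = 0.7471.
Terminal payoffs: V(3,0)=50.0000, V(3,1)=50.0000, V(3,2)=50.0000, V(3,3)=0.0000
Node (2,0) S=63.2570: V=(p*·50.0000+(1−p*)·50.0000)/1.26=39.6825; Δ=(50.0000−50.0000)/(93.6204−38.5868)=0.0000; B=V−Δ·S=39.6825
Node (2,1) S=153.4760: V=(p*·50.0000+(1−p*)·50.0000)/1.26=39.6825; Δ=(50.0000−50.0000)/(227.1445−93.6204)=0.0000; B=V−Δ·S=39.6825
Node (2,2) S=372.3680: V=(p*·0.0000+(1−p*)·50.0000)/1.26=10.0347; Δ=(0.0000−50.0000)/(551.1046−227.1445)=-0.1543; B=V−Δ·S=67.5059
Node (1,0) S=103.7000: V=(p*·39.6825+(1−p*)·39.6825)/1.26=31.4941; Δ=(39.6825−39.6825)/(153.4760−63.2570)=0.0000; B=V−Δ·S=31.4941
Node (1,1) S=251.6000: V=(p*·10.0347+(1−p*)·39.6825)/1.26=13.9141; Δ=(10.0347−39.6825)/(372.3680−153.4760)=-0.1354; B=V−Δ·S=47.9922
Node (0,0) S=170.0000: V=(p*·13.9141+(1−p*)·31.4941)/1.26=14.5712; Δ=(13.9141−31.4941)/(251.6000−103.7000)=-0.1189; B=V−Δ·S=34.7780
Check: Δ(0,0)·S0 + B(0,0) = 14.5712 = V0.

(0,0): Delta=-0.1189 Bond=34.7780
(1,0): Delta=0.0000 Bond=31.4941
(1,1): Delta=-0.1354 Bond=47.9922
(2,0): Delta=0.0000 Bond=39.6825
(2,1): Delta=0.0000 Bond=39.6825
(2,2): Delta=-0.1543 Bond=67.5059
V0=14.5712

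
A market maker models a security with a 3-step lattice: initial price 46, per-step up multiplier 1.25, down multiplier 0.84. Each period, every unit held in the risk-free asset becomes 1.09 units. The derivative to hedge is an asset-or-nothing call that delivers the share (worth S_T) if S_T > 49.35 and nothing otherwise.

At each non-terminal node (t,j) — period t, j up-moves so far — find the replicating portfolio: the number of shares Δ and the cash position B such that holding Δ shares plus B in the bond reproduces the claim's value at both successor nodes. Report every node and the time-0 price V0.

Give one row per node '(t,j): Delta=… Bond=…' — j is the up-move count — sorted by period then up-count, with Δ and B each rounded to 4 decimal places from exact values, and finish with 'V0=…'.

(0,0): Delta=1.7713 Bond=-45.4564
(1,0): Delta=2.1319 Bond=-63.4827
(1,1): Delta=1.6161 Bond=-40.6290
(2,0): Delta=0.0000 Bond=0.0000
(2,1): Delta=3.0488 Bond=-113.4818
(2,2): Delta=1.0000 Bond=0.0000
V0=36.0212

The replicating-portfolio and risk-neutral prices coincide; use p* = (1.09−0.84)/(1.25−0.84) = 0.6098 for the latter.
At expiry t=3: V(3,0)=0.0000, V(3,1)=0.0000, V(3,2)=60.3750, V(3,3)=89.8438
(2,0): S=32.4576. Δ = (V_up−V_dn)/(S_up−S_dn) = (0.0000−0.0000)/(40.5720−27.2644) = 0.0000. V = [p*·0.0000 + (1−p*)·0.0000]/1.09 = 0.0000. B = V − Δ·S = 0.0000.
(2,1): S=48.3000. Δ = (V_up−V_dn)/(S_up−S_dn) = (60.3750−0.0000)/(60.3750−40.5720) = 3.0488. V = [p*·60.3750 + (1−p*)·0.0000]/1.09 = 33.7743. B = V − Δ·S = -113.4818.
(2,2): S=71.8750. Δ = (V_up−V_dn)/(S_up−S_dn) = (89.8438−60.3750)/(89.8438−60.3750) = 1.0000. V = [p*·89.8438 + (1−p*)·60.3750]/1.09 = 71.8750. B = V − Δ·S = 0.0000.
(1,0): S=38.6400. Δ = (V_up−V_dn)/(S_up−S_dn) = (33.7743−0.0000)/(48.3000−32.4576) = 2.1319. V = [p*·33.7743 + (1−p*)·0.0000]/1.09 = 18.8937. B = V − Δ·S = -63.4827.
(1,1): S=57.5000. Δ = (V_up−V_dn)/(S_up−S_dn) = (71.8750−33.7743)/(71.8750−48.3000) = 1.6161. V = [p*·71.8750 + (1−p*)·33.7743]/1.09 = 52.2995. B = V − Δ·S = -40.6290.
(0,0): S=46.0000. Δ = (V_up−V_dn)/(S_up−S_dn) = (52.2995−18.8937)/(57.5000−38.6400) = 1.7713. V = [p*·52.2995 + (1−p*)·18.8937]/1.09 = 36.0212. B = V − Δ·S = -45.4564.
Self-financing check: at every node Δ·S+B equals the discounted successor values.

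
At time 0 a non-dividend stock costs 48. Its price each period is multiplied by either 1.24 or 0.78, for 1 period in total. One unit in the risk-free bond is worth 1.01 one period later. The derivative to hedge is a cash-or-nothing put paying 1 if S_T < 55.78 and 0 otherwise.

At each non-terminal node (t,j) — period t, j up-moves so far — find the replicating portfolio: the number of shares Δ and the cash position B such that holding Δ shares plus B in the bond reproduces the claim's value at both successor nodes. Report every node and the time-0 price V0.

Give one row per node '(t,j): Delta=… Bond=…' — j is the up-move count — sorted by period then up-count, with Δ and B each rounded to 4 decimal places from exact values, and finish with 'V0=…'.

(0,0): Delta=-0.0453 Bond=2.6690
V0=0.4950

Since d<R<u, set p* = (R−d)/(u−d) = 0.5000; price each node as the discounted p*-expectation of its children.
At expiry t=1: V(1,0)=1.0000, V(1,1)=0.0000
(0,0): S=48.0000. Δ = (V_up−V_dn)/(S_up−S_dn) = (0.0000−1.0000)/(59.5200−37.4400) = -0.0453. V = [p*·0.0000 + (1−p*)·1.0000]/1.01 = 0.4950. B = V − Δ·S = 2.6690.
Check: Δ(0,0)·S0 + B(0,0) = 0.4950 = V0.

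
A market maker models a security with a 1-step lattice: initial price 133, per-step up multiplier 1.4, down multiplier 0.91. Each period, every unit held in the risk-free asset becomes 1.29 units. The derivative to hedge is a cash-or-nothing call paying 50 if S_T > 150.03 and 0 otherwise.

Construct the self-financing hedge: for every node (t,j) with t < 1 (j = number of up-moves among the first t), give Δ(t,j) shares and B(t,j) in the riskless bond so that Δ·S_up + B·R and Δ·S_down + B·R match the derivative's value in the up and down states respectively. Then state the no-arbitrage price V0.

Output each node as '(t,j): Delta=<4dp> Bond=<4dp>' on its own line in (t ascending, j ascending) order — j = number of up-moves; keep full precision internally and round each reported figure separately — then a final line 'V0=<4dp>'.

Under the risk-neutral measure, an up-move has probability p* = (R−d)/(u−d) = 0.7755 and values discount at R = 1.29.
Payoff layer (t=1): V(1,0)=0.0000, V(1,1)=50.0000
  t=0,j=0: stock 133.0000 → up 186.2000 (V=50.0000), down 121.0300 (V=0.0000). Price 30.0585; hedge Δ=0.7672, bond B=-71.9823.
Each (Δ,B) replicates both successor values, so the strategy is self-financing and V0 is arbitrage-free.

(0,0): Delta=0.7672 Bond=-71.9823
V0=30.0585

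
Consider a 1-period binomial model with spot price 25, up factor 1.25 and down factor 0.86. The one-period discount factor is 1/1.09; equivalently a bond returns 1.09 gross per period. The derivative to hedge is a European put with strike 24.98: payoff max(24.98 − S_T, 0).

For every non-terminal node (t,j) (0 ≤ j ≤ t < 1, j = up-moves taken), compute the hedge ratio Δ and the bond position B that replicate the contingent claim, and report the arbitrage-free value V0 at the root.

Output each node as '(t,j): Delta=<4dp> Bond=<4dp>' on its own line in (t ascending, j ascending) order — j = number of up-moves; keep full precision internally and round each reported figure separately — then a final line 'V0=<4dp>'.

Risk-neutral probability p* = (R−d)/(u−d) = (1.09−0.86)/(1.25−0.86) = 0.5897.
Terminal payoffs: V(1,0)=3.4800, V(1,1)=0.0000
  t=0,j=0: stock 25.0000 → up 31.2500 (V=0.0000), down 21.5000 (V=3.4800). Price 1.3098; hedge Δ=-0.3569, bond B=10.2329.
The time-0 hedge costs 1.3098, which is the no-arbitrage price.

(0,0): Delta=-0.3569 Bond=10.2329
V0=1.3098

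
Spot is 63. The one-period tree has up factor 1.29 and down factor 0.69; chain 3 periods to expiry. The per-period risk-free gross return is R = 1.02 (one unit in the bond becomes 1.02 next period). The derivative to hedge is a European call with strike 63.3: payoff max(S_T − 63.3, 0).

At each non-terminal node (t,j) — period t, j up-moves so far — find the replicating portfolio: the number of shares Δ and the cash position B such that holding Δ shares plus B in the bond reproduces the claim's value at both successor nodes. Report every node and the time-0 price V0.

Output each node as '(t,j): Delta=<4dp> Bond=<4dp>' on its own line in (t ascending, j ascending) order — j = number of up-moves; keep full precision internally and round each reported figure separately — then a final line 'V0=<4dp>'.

Since d<R<u, set p* = (R−d)/(u−d) = 0.5500; price each node as the discounted p*-expectation of its children.
At expiry t=3: V(3,0)=0.0000, V(3,1)=0.0000, V(3,2)=9.0384, V(3,3)=71.9414
(2,0): S=29.9943. Δ = (V_up−V_dn)/(S_up−S_dn) = (0.0000−0.0000)/(38.6926−20.6961) = 0.0000. V = [p*·0.0000 + (1−p*)·0.0000]/1.02 = 0.0000. B = V − Δ·S = 0.0000.
(2,1): S=56.0763. Δ = (V_up−V_dn)/(S_up−S_dn) = (9.0384−0.0000)/(72.3384−38.6926) = 0.2686. V = [p*·9.0384 + (1−p*)·0.0000]/1.02 = 4.8737. B = V − Δ·S = -10.1904.
(2,2): S=104.8383. Δ = (V_up−V_dn)/(S_up−S_dn) = (71.9414−9.0384)/(135.2414−72.3384) = 1.0000. V = [p*·71.9414 + (1−p*)·9.0384]/1.02 = 42.7795. B = V − Δ·S = -62.0588.
(1,0): S=43.4700. Δ = (V_up−V_dn)/(S_up−S_dn) = (4.8737−0.0000)/(56.0763−29.9943) = 0.1869. V = [p*·4.8737 + (1−p*)·0.0000]/1.02 = 2.6280. B = V − Δ·S = -5.4948.
(1,1): S=81.2700. Δ = (V_up−V_dn)/(S_up−S_dn) = (42.7795−4.8737)/(104.8383−56.0763) = 0.7774. V = [p*·42.7795 + (1−p*)·4.8737]/1.02 = 25.2175. B = V − Δ·S = -37.9588.
(0,0): S=63.0000. Δ = (V_up−V_dn)/(S_up−S_dn) = (25.2175−2.6280)/(81.2700−43.4700) = 0.5976. V = [p*·25.2175 + (1−p*)·2.6280]/1.02 = 14.7571. B = V − Δ·S = -22.8922.
The time-0 hedge costs 14.7571, which is the no-arbitrage price.

(0,0): Delta=0.5976 Bond=-22.8922
(1,0): Delta=0.1869 Bond=-5.4948
(1,1): Delta=0.7774 Bond=-37.9588
(2,0): Delta=0.0000 Bond=0.0000
(2,1): Delta=0.2686 Bond=-10.1904
(2,2): Delta=1.0000 Bond=-62.0588
V0=14.7571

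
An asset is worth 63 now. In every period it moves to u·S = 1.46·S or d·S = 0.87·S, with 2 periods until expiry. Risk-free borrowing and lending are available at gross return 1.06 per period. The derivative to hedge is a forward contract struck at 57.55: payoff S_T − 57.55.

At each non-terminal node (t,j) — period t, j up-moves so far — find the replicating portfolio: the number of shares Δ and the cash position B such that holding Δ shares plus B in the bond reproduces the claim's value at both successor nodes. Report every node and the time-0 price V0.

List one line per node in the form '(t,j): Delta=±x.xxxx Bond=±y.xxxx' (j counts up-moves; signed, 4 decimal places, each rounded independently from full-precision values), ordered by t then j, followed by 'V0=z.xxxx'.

No-arbitrage ⇒ martingale measure with p* = (R−d)/(u−d) = 0.3220.
At expiry t=2: V(2,0)=-9.8653, V(2,1)=22.4726, V(2,2)=76.7408
Node (1,0) S=54.8100: V=(p*·22.4726+(1−p*)·-9.8653)/1.06=0.5175; Δ=(22.4726−-9.8653)/(80.0226−47.6847)=1.0000; B=V−Δ·S=-54.2925
Node (1,1) S=91.9800: V=(p*·76.7408+(1−p*)·22.4726)/1.06=37.6875; Δ=(76.7408−22.4726)/(134.2908−80.0226)=1.0000; B=V−Δ·S=-54.2925
Node (0,0) S=63.0000: V=(p*·37.6875+(1−p*)·0.5175)/1.06=11.7807; Δ=(37.6875−0.5175)/(91.9800−54.8100)=1.0000; B=V−Δ·S=-51.2193
Root portfolio cost Δ·63+B reproduces V0=11.7807.

(0,0): Delta=1.0000 Bond=-51.2193
(1,0): Delta=1.0000 Bond=-54.2925
(1,1): Delta=1.0000 Bond=-54.2925
V0=11.7807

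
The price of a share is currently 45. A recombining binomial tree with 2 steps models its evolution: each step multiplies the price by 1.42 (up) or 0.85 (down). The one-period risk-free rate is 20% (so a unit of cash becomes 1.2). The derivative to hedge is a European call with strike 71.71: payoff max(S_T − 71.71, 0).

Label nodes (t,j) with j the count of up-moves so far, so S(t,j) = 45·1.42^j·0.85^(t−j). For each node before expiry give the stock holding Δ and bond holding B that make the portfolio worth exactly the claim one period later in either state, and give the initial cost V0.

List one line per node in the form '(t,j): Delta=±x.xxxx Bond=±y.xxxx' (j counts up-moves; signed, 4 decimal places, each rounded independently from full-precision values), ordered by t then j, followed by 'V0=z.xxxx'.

The replicating-portfolio and risk-neutral prices coincide; use p* = (1.2−0.85)/(1.42−0.85) = 0.6140 for the latter.
Terminal payoffs: V(2,0)=0.0000, V(2,1)=0.0000, V(2,2)=19.0280
Node (1,0) S=38.2500: V=(p*·0.0000+(1−p*)·0.0000)/1.2=0.0000; Δ=(0.0000−0.0000)/(54.3150−32.5125)=0.0000; B=V−Δ·S=0.0000
Node (1,1) S=63.9000: V=(p*·19.0280+(1−p*)·0.0000)/1.2=9.7365; Δ=(19.0280−0.0000)/(90.7380−54.3150)=0.5224; B=V−Δ·S=-23.6459
Node (0,0) S=45.0000: V=(p*·9.7365+(1−p*)·0.0000)/1.2=4.9822; Δ=(9.7365−0.0000)/(63.9000−38.2500)=0.3796; B=V−Δ·S=-12.0995
The time-0 hedge costs 4.9822, which is the no-arbitrage price.

(0,0): Delta=0.3796 Bond=-12.0995
(1,0): Delta=0.0000 Bond=0.0000
(1,1): Delta=0.5224 Bond=-23.6459
V0=4.9822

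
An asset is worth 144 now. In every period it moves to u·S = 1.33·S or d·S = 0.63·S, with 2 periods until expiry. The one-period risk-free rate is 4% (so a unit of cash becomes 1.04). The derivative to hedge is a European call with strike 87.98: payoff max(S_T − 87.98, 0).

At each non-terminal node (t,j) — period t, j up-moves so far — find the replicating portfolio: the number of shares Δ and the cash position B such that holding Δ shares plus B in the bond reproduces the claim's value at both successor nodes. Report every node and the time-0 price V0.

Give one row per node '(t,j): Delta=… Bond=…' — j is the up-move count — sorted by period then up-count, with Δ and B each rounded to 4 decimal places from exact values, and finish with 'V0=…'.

(0,0): Delta=0.8782 Bond=-58.9083
(1,0): Delta=0.5146 Bond=-28.2787
(1,1): Delta=1.0000 Bond=-84.5962
V0=67.5492

No-arbitrage ⇒ martingale measure with p* = (R−d)/(u−d) = 0.5857.
Terminal payoffs: V(2,0)=0.0000, V(2,1)=32.6776, V(2,2)=166.7416
Node (1,0) S=90.7200: V=(p*·32.6776+(1−p*)·0.0000)/1.04=18.4036; Δ=(32.6776−0.0000)/(120.6576−57.1536)=0.5146; B=V−Δ·S=-28.2787
Node (1,1) S=191.5200: V=(p*·166.7416+(1−p*)·32.6776)/1.04=106.9238; Δ=(166.7416−32.6776)/(254.7216−120.6576)=1.0000; B=V−Δ·S=-84.5962
Node (0,0) S=144.0000: V=(p*·106.9238+(1−p*)·18.4036)/1.04=67.5492; Δ=(106.9238−18.4036)/(191.5200−90.7200)=0.8782; B=V−Δ·S=-58.9083
The time-0 hedge costs 67.5492, which is the no-arbitrage price.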